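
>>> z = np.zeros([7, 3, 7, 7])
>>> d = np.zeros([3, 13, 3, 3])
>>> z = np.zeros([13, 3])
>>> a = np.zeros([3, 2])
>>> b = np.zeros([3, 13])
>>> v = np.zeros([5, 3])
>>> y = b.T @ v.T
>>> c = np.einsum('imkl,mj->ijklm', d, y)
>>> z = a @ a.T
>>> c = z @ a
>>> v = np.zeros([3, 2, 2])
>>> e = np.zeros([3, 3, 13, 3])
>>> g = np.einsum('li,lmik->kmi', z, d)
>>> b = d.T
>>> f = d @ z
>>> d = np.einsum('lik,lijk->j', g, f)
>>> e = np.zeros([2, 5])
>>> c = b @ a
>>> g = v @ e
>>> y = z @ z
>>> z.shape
(3, 3)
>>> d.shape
(3,)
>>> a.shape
(3, 2)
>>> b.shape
(3, 3, 13, 3)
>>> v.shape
(3, 2, 2)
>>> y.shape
(3, 3)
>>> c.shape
(3, 3, 13, 2)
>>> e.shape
(2, 5)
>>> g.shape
(3, 2, 5)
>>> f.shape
(3, 13, 3, 3)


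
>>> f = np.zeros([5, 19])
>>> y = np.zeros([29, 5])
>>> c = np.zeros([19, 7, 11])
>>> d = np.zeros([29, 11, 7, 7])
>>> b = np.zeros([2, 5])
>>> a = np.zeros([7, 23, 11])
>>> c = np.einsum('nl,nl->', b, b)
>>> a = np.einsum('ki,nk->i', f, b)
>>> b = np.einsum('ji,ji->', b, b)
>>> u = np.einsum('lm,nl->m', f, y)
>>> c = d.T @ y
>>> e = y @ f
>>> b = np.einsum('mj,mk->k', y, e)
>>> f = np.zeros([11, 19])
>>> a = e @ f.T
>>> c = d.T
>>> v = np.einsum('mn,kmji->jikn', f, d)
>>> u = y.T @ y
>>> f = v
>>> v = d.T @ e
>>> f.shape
(7, 7, 29, 19)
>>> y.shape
(29, 5)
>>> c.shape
(7, 7, 11, 29)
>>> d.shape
(29, 11, 7, 7)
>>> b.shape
(19,)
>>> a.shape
(29, 11)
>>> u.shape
(5, 5)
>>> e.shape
(29, 19)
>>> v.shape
(7, 7, 11, 19)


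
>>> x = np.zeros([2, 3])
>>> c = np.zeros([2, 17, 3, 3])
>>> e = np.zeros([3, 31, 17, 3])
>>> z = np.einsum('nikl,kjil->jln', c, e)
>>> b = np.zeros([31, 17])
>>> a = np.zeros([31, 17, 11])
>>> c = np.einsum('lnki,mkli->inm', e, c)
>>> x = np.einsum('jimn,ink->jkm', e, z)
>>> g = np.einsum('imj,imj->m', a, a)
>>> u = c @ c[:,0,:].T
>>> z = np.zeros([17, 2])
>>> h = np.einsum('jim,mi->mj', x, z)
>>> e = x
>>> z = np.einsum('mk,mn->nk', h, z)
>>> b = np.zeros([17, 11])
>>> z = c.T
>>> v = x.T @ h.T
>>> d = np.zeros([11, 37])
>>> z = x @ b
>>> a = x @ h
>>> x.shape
(3, 2, 17)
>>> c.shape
(3, 31, 2)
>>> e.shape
(3, 2, 17)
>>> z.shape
(3, 2, 11)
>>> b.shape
(17, 11)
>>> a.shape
(3, 2, 3)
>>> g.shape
(17,)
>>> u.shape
(3, 31, 3)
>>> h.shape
(17, 3)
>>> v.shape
(17, 2, 17)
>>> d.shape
(11, 37)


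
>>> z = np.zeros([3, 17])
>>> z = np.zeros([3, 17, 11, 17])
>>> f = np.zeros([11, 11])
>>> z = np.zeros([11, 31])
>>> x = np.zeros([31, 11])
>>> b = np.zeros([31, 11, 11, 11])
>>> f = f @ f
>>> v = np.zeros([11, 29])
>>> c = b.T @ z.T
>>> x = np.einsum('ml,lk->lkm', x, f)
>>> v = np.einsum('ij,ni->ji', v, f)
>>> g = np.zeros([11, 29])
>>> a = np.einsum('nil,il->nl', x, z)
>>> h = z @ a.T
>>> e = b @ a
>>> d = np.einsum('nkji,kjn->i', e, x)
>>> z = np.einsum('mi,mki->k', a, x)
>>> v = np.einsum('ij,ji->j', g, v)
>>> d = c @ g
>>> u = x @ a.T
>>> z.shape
(11,)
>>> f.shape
(11, 11)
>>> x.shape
(11, 11, 31)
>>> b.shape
(31, 11, 11, 11)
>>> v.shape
(29,)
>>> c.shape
(11, 11, 11, 11)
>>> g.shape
(11, 29)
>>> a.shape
(11, 31)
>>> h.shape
(11, 11)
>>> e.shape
(31, 11, 11, 31)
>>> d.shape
(11, 11, 11, 29)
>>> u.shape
(11, 11, 11)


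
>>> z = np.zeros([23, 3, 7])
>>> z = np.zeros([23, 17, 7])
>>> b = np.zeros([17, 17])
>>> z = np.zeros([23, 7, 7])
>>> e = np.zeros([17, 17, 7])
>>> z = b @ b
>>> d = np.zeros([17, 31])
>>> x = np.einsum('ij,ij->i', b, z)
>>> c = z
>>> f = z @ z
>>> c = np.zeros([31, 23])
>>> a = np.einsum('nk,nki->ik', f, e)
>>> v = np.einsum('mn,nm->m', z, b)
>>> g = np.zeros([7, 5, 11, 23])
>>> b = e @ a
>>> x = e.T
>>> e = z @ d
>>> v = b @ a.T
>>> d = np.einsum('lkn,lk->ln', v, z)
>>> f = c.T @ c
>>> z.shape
(17, 17)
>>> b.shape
(17, 17, 17)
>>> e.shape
(17, 31)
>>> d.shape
(17, 7)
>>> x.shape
(7, 17, 17)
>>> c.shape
(31, 23)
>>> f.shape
(23, 23)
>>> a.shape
(7, 17)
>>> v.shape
(17, 17, 7)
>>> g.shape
(7, 5, 11, 23)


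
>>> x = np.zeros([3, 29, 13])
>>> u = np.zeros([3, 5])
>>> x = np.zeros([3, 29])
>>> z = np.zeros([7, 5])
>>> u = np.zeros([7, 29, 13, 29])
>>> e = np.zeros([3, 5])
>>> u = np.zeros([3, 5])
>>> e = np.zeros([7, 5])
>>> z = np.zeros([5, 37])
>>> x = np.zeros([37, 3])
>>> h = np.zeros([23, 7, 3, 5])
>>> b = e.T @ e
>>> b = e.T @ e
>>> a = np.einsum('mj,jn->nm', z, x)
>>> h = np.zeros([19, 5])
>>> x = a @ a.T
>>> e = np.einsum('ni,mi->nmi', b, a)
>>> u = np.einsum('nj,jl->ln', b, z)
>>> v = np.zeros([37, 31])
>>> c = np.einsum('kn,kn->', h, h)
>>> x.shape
(3, 3)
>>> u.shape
(37, 5)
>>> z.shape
(5, 37)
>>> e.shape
(5, 3, 5)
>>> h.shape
(19, 5)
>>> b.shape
(5, 5)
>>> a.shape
(3, 5)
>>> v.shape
(37, 31)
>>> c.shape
()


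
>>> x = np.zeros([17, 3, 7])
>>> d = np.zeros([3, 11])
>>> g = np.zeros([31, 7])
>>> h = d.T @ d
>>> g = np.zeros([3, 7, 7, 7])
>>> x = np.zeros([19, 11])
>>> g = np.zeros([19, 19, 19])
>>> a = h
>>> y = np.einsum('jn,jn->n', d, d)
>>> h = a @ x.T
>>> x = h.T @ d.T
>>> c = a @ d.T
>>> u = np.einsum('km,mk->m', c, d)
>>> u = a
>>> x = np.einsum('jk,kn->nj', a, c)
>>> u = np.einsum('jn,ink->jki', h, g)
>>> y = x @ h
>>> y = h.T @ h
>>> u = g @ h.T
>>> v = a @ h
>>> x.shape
(3, 11)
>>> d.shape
(3, 11)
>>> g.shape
(19, 19, 19)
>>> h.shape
(11, 19)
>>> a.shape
(11, 11)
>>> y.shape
(19, 19)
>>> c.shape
(11, 3)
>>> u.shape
(19, 19, 11)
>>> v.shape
(11, 19)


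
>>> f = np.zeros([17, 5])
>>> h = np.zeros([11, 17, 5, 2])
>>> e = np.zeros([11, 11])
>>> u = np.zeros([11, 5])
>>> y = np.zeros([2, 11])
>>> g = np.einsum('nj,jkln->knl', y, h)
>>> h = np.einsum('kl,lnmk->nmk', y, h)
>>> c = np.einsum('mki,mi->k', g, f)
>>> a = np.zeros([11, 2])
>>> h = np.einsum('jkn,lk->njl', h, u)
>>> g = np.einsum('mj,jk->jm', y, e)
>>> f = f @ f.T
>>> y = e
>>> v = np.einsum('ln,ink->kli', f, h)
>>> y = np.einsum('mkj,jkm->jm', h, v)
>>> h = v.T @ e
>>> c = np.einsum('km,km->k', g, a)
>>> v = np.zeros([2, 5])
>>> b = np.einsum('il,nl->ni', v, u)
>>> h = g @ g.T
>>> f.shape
(17, 17)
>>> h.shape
(11, 11)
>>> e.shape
(11, 11)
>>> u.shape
(11, 5)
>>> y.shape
(11, 2)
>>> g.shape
(11, 2)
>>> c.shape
(11,)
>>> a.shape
(11, 2)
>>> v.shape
(2, 5)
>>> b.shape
(11, 2)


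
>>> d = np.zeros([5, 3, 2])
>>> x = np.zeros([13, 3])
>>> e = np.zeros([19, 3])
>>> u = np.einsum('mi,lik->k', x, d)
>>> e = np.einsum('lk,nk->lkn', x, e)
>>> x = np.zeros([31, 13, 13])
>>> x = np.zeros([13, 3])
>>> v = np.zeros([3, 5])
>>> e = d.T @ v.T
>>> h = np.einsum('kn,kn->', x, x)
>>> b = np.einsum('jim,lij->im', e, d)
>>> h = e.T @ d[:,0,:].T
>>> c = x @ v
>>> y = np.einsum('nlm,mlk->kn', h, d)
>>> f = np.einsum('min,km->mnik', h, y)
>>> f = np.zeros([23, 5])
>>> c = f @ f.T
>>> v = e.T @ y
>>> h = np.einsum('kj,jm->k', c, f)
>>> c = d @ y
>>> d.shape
(5, 3, 2)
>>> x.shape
(13, 3)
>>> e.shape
(2, 3, 3)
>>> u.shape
(2,)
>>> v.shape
(3, 3, 3)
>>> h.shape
(23,)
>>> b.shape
(3, 3)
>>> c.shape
(5, 3, 3)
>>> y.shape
(2, 3)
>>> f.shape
(23, 5)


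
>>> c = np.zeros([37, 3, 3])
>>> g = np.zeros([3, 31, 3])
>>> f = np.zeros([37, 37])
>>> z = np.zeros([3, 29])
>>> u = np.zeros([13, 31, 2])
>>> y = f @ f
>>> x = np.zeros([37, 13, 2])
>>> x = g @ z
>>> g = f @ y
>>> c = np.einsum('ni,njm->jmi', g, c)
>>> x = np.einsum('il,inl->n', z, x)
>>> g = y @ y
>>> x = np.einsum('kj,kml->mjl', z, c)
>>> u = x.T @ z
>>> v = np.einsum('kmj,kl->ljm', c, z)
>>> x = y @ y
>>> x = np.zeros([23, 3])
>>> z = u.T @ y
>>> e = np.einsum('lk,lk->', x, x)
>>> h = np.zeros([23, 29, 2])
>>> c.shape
(3, 3, 37)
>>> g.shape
(37, 37)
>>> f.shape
(37, 37)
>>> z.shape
(29, 29, 37)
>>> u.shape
(37, 29, 29)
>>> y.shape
(37, 37)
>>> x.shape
(23, 3)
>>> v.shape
(29, 37, 3)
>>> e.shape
()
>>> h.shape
(23, 29, 2)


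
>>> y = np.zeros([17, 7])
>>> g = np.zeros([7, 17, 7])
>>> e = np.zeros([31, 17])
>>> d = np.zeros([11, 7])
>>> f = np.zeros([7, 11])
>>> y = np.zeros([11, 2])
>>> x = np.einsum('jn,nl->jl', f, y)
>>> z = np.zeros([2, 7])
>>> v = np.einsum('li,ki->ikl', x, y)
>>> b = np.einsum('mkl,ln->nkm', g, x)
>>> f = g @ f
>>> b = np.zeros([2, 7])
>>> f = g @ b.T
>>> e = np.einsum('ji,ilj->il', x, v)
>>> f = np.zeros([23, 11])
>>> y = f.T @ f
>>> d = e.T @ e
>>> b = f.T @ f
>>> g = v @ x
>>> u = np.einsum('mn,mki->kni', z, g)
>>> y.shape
(11, 11)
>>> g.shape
(2, 11, 2)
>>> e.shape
(2, 11)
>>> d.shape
(11, 11)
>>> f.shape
(23, 11)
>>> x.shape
(7, 2)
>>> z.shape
(2, 7)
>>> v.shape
(2, 11, 7)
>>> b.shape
(11, 11)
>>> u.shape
(11, 7, 2)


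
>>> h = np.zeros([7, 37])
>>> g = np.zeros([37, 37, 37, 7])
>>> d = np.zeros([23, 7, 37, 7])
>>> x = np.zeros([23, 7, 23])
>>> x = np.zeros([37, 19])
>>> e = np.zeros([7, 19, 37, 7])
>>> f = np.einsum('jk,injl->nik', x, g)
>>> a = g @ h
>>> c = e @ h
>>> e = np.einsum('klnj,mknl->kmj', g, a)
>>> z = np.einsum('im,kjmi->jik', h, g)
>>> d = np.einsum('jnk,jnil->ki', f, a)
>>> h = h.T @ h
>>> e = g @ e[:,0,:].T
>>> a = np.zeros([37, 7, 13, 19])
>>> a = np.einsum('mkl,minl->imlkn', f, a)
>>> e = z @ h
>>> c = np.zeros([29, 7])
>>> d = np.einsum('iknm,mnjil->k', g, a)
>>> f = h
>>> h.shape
(37, 37)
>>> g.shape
(37, 37, 37, 7)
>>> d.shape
(37,)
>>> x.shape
(37, 19)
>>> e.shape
(37, 7, 37)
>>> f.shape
(37, 37)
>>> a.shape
(7, 37, 19, 37, 13)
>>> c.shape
(29, 7)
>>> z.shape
(37, 7, 37)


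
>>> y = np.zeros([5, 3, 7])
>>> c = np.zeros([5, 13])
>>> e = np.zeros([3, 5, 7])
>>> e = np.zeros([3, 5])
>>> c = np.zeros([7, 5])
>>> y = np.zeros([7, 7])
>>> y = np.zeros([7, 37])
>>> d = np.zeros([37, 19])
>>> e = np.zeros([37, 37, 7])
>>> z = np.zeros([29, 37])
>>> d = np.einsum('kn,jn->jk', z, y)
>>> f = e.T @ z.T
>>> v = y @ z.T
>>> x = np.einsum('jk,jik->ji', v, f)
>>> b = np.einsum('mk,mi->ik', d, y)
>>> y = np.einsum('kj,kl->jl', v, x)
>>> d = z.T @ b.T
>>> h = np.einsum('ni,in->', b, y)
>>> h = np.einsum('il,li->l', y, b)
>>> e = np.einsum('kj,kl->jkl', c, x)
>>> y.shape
(29, 37)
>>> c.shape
(7, 5)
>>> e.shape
(5, 7, 37)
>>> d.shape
(37, 37)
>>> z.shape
(29, 37)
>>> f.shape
(7, 37, 29)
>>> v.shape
(7, 29)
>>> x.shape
(7, 37)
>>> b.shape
(37, 29)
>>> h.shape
(37,)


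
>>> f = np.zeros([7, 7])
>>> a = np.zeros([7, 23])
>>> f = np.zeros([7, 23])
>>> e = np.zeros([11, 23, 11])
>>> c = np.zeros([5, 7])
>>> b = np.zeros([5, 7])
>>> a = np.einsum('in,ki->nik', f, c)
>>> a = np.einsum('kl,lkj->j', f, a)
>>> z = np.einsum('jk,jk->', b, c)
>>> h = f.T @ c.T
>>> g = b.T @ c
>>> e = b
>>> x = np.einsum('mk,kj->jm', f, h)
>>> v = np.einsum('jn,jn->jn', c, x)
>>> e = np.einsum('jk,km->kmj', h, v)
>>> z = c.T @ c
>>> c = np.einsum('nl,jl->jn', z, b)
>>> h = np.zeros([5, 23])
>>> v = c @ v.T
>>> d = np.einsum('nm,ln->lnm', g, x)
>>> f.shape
(7, 23)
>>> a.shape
(5,)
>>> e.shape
(5, 7, 23)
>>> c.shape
(5, 7)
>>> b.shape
(5, 7)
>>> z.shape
(7, 7)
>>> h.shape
(5, 23)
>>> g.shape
(7, 7)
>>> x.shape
(5, 7)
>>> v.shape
(5, 5)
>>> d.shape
(5, 7, 7)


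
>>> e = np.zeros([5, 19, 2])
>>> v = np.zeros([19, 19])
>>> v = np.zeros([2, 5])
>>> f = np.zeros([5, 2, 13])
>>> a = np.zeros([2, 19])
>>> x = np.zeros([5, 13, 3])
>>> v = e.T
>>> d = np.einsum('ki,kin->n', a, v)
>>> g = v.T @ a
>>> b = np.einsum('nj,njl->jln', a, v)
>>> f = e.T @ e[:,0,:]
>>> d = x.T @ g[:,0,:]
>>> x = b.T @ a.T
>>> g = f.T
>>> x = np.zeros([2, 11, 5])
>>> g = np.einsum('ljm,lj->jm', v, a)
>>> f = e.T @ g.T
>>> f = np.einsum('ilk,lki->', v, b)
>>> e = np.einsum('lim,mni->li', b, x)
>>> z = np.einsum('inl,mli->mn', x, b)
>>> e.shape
(19, 5)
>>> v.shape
(2, 19, 5)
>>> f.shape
()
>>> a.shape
(2, 19)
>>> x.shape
(2, 11, 5)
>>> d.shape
(3, 13, 19)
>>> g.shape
(19, 5)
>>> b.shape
(19, 5, 2)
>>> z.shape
(19, 11)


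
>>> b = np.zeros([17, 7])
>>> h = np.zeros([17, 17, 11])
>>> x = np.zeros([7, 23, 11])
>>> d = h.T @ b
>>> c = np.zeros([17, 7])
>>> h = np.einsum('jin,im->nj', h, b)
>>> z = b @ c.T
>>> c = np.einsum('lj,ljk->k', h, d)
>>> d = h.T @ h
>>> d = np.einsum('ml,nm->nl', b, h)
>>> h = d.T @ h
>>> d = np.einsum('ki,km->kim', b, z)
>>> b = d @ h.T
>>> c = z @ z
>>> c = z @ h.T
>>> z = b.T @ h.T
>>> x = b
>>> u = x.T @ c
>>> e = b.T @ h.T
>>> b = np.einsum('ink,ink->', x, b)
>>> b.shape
()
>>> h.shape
(7, 17)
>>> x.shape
(17, 7, 7)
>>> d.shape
(17, 7, 17)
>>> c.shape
(17, 7)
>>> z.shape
(7, 7, 7)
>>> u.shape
(7, 7, 7)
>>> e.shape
(7, 7, 7)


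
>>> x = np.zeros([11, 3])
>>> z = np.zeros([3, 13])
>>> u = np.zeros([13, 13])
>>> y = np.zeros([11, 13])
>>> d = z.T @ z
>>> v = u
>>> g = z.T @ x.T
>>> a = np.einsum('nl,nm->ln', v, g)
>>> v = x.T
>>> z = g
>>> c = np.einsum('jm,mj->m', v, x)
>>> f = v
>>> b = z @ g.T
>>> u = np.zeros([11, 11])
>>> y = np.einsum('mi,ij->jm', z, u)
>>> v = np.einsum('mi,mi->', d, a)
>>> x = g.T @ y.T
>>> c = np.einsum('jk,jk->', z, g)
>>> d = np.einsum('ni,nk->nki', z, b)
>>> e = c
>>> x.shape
(11, 11)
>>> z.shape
(13, 11)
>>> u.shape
(11, 11)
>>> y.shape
(11, 13)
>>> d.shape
(13, 13, 11)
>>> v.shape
()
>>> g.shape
(13, 11)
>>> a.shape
(13, 13)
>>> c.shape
()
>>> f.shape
(3, 11)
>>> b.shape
(13, 13)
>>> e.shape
()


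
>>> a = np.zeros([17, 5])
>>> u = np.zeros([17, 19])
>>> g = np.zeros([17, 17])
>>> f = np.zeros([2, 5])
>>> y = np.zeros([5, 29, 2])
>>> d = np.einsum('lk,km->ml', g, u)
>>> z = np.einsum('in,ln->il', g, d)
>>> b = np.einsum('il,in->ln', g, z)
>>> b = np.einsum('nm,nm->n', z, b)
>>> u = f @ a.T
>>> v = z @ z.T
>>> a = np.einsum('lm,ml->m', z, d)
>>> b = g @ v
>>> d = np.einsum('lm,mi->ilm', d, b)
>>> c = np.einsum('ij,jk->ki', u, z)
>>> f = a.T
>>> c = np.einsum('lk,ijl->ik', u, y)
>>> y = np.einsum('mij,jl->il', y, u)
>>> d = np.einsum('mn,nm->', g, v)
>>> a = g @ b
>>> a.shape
(17, 17)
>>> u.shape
(2, 17)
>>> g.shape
(17, 17)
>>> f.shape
(19,)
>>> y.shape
(29, 17)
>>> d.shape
()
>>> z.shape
(17, 19)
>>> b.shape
(17, 17)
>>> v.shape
(17, 17)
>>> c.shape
(5, 17)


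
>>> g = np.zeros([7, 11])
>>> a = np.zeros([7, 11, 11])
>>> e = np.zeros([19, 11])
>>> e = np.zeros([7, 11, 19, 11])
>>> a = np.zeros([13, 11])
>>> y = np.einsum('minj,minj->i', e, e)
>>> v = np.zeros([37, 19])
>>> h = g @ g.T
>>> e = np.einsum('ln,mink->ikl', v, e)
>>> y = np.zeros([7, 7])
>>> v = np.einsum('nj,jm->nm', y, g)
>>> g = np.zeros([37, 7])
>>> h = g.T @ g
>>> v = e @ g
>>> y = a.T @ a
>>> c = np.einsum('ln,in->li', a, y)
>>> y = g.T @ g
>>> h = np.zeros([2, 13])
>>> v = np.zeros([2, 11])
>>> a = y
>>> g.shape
(37, 7)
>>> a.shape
(7, 7)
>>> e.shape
(11, 11, 37)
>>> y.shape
(7, 7)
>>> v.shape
(2, 11)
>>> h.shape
(2, 13)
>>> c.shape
(13, 11)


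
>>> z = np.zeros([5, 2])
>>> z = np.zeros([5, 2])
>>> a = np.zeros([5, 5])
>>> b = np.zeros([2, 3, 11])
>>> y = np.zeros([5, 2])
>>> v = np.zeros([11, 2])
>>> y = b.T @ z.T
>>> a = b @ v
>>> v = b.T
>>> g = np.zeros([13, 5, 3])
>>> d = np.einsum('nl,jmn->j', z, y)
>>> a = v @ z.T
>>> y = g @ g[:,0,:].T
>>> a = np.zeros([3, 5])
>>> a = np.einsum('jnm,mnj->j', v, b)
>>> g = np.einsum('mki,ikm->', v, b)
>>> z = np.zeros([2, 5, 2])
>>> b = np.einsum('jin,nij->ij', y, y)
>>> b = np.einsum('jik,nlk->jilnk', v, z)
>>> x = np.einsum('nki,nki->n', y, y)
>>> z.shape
(2, 5, 2)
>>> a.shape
(11,)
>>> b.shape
(11, 3, 5, 2, 2)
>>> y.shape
(13, 5, 13)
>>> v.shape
(11, 3, 2)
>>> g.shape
()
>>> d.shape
(11,)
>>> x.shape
(13,)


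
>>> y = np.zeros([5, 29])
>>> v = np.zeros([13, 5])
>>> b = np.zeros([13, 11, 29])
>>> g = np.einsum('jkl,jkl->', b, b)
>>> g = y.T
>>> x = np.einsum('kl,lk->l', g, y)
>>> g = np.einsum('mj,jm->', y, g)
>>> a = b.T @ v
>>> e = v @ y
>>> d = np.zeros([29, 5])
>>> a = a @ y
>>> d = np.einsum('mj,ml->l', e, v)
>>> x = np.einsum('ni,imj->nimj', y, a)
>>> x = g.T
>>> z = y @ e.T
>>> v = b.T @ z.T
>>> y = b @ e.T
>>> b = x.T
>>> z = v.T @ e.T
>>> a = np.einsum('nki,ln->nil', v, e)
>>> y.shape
(13, 11, 13)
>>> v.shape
(29, 11, 5)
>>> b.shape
()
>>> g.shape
()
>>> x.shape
()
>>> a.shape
(29, 5, 13)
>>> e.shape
(13, 29)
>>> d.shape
(5,)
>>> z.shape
(5, 11, 13)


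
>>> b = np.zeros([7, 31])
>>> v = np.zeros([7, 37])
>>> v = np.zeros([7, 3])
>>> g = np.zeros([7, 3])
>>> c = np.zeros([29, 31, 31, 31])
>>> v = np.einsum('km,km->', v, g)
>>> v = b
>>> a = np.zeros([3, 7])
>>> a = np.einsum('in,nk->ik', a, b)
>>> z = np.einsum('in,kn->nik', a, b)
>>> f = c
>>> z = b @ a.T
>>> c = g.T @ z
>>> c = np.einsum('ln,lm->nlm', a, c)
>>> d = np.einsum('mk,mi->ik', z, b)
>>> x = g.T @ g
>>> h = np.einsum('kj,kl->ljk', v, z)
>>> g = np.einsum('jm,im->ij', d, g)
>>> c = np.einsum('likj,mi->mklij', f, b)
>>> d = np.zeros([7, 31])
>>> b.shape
(7, 31)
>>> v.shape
(7, 31)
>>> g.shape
(7, 31)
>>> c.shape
(7, 31, 29, 31, 31)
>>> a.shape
(3, 31)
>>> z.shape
(7, 3)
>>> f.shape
(29, 31, 31, 31)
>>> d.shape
(7, 31)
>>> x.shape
(3, 3)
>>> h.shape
(3, 31, 7)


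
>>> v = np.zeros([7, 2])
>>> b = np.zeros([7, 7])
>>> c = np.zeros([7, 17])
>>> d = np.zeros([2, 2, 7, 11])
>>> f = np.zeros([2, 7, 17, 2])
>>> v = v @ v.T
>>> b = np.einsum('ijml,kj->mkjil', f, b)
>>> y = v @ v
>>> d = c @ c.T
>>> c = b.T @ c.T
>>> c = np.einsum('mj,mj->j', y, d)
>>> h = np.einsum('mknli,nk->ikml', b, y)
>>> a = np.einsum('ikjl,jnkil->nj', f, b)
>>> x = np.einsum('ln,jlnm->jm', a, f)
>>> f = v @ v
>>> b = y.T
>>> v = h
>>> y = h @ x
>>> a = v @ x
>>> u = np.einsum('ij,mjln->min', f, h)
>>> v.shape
(2, 7, 17, 2)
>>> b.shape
(7, 7)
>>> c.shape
(7,)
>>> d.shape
(7, 7)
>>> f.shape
(7, 7)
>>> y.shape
(2, 7, 17, 2)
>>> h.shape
(2, 7, 17, 2)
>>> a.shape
(2, 7, 17, 2)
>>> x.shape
(2, 2)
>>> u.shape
(2, 7, 2)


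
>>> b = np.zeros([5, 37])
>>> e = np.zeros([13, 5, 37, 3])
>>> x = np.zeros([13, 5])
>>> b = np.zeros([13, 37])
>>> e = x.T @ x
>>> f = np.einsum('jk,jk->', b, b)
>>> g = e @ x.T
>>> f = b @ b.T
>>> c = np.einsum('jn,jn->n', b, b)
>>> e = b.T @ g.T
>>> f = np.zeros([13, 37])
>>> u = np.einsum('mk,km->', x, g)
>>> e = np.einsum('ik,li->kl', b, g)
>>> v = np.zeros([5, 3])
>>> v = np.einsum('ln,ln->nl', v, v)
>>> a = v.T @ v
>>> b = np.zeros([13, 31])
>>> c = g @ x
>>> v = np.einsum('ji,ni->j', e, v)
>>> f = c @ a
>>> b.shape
(13, 31)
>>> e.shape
(37, 5)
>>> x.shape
(13, 5)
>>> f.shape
(5, 5)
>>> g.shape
(5, 13)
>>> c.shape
(5, 5)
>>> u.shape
()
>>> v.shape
(37,)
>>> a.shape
(5, 5)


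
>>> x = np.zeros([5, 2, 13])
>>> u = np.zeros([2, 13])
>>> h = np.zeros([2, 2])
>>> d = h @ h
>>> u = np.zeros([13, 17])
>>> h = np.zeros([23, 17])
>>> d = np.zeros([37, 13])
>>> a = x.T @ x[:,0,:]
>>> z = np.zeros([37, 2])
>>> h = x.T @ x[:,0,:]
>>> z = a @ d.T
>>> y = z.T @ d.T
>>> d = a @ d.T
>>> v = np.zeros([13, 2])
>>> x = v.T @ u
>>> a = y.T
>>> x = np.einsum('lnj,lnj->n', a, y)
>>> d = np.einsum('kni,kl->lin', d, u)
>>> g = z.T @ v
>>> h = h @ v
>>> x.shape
(2,)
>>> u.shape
(13, 17)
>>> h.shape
(13, 2, 2)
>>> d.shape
(17, 37, 2)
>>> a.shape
(37, 2, 37)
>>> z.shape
(13, 2, 37)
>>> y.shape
(37, 2, 37)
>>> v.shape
(13, 2)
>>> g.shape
(37, 2, 2)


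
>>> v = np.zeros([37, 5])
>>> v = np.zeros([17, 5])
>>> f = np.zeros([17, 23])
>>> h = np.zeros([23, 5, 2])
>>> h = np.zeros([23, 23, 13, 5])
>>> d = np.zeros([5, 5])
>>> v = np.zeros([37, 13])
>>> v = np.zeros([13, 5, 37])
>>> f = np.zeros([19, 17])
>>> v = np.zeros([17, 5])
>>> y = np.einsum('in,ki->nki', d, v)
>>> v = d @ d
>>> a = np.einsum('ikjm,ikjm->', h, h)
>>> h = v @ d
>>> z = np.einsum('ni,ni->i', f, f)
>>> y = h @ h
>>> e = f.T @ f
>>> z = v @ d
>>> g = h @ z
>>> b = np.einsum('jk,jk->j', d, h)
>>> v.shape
(5, 5)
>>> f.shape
(19, 17)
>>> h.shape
(5, 5)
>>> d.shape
(5, 5)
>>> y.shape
(5, 5)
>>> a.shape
()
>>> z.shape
(5, 5)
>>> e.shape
(17, 17)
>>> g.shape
(5, 5)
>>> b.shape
(5,)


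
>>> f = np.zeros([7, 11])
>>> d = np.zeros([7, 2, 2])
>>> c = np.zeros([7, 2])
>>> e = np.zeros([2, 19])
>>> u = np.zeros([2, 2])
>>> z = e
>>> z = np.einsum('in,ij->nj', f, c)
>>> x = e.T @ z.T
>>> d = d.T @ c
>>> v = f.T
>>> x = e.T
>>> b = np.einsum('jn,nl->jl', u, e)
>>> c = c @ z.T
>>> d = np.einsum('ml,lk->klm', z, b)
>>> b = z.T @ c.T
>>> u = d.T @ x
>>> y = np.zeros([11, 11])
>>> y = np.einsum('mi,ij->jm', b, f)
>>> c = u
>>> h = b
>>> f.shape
(7, 11)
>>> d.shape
(19, 2, 11)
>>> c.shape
(11, 2, 2)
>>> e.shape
(2, 19)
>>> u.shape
(11, 2, 2)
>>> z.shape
(11, 2)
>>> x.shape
(19, 2)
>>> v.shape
(11, 7)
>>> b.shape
(2, 7)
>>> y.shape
(11, 2)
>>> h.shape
(2, 7)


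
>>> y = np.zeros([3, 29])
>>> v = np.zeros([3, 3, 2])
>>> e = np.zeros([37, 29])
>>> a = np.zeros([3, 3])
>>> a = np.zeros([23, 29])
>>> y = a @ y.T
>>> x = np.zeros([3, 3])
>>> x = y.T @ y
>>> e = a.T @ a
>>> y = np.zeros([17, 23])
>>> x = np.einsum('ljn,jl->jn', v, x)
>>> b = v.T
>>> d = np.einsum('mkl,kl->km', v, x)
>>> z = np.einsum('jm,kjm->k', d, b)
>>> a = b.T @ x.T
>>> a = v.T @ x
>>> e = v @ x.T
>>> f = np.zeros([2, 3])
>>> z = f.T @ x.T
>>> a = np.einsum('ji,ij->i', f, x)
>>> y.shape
(17, 23)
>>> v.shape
(3, 3, 2)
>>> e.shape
(3, 3, 3)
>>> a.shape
(3,)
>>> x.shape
(3, 2)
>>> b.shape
(2, 3, 3)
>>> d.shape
(3, 3)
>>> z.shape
(3, 3)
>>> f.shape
(2, 3)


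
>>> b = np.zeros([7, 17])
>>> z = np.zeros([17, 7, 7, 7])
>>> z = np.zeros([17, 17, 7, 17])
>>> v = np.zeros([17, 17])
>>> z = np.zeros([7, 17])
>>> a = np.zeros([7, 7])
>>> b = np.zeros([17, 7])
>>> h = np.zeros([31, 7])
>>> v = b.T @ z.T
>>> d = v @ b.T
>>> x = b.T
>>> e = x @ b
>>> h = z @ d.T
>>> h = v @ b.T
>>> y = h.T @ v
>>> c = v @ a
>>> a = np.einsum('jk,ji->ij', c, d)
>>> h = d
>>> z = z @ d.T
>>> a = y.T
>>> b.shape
(17, 7)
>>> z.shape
(7, 7)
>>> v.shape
(7, 7)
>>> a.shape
(7, 17)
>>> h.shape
(7, 17)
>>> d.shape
(7, 17)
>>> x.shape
(7, 17)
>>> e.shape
(7, 7)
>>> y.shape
(17, 7)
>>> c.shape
(7, 7)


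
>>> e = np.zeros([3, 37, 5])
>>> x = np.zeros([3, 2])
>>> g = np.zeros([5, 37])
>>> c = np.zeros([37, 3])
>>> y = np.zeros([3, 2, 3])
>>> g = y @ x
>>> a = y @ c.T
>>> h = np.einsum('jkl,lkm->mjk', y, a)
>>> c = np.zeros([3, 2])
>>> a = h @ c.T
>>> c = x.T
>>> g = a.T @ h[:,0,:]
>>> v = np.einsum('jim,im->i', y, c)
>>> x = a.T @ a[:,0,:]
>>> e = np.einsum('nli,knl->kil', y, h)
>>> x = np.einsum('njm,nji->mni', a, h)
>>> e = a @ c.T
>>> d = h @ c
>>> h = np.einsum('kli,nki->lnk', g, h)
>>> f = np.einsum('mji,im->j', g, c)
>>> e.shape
(37, 3, 2)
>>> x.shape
(3, 37, 2)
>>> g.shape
(3, 3, 2)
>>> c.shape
(2, 3)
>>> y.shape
(3, 2, 3)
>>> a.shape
(37, 3, 3)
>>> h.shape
(3, 37, 3)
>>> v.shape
(2,)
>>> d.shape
(37, 3, 3)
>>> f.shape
(3,)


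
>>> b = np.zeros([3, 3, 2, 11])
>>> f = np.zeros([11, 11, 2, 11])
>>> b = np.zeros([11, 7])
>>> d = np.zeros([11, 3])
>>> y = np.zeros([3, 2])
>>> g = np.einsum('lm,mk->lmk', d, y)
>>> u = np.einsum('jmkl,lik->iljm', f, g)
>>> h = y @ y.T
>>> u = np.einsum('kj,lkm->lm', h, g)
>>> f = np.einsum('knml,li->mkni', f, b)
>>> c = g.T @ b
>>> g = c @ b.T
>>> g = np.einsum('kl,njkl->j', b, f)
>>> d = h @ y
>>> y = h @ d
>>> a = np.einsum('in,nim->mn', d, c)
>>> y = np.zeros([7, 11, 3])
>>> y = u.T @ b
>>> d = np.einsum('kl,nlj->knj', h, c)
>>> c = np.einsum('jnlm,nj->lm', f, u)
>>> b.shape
(11, 7)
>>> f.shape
(2, 11, 11, 7)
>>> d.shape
(3, 2, 7)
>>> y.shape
(2, 7)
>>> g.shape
(11,)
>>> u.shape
(11, 2)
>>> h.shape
(3, 3)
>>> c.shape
(11, 7)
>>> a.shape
(7, 2)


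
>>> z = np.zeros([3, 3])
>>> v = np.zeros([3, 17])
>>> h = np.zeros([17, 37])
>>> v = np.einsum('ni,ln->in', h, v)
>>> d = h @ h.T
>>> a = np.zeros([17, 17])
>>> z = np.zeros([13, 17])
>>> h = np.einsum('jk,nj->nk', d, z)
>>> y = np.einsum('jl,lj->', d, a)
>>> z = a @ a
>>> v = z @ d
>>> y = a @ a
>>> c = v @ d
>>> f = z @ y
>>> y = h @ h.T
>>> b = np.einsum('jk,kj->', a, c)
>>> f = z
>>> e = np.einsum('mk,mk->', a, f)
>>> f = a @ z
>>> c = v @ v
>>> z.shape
(17, 17)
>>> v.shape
(17, 17)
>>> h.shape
(13, 17)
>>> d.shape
(17, 17)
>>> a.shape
(17, 17)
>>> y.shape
(13, 13)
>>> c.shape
(17, 17)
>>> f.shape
(17, 17)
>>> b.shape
()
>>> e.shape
()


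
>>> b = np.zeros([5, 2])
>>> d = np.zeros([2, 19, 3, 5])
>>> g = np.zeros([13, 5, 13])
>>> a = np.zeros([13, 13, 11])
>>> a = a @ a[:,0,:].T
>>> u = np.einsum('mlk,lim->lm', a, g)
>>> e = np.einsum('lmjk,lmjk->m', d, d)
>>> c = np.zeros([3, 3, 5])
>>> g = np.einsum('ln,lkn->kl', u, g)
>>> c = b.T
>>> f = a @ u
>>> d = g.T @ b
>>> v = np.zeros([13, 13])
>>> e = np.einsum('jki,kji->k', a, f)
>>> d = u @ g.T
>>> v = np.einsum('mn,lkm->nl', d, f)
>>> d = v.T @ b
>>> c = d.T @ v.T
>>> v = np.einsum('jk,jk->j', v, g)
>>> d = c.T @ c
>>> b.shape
(5, 2)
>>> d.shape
(5, 5)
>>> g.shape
(5, 13)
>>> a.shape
(13, 13, 13)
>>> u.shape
(13, 13)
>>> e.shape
(13,)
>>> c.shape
(2, 5)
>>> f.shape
(13, 13, 13)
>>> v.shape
(5,)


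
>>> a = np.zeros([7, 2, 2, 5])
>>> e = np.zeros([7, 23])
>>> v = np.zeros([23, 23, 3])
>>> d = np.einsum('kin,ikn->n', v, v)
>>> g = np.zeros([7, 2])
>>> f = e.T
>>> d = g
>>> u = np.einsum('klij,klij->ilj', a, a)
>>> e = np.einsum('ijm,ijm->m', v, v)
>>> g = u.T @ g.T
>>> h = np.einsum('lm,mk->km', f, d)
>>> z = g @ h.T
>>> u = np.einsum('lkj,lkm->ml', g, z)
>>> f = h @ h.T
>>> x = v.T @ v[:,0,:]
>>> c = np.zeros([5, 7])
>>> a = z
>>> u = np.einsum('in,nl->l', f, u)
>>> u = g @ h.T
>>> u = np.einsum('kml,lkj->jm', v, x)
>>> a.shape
(5, 2, 2)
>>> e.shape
(3,)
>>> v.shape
(23, 23, 3)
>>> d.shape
(7, 2)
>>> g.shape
(5, 2, 7)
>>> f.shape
(2, 2)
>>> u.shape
(3, 23)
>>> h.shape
(2, 7)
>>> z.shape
(5, 2, 2)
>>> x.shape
(3, 23, 3)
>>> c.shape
(5, 7)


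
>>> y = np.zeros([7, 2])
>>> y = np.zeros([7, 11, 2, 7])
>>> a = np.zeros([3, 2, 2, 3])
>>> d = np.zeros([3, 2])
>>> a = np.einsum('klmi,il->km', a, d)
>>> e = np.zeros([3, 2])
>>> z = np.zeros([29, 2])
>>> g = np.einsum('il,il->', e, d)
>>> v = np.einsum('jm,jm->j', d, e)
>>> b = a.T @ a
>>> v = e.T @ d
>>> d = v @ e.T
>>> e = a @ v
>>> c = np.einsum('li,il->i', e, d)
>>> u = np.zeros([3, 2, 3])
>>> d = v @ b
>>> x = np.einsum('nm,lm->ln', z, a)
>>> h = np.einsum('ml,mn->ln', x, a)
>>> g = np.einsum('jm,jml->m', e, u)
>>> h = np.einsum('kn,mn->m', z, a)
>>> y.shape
(7, 11, 2, 7)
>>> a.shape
(3, 2)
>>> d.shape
(2, 2)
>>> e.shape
(3, 2)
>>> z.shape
(29, 2)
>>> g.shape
(2,)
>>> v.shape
(2, 2)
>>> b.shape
(2, 2)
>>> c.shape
(2,)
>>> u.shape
(3, 2, 3)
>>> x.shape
(3, 29)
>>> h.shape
(3,)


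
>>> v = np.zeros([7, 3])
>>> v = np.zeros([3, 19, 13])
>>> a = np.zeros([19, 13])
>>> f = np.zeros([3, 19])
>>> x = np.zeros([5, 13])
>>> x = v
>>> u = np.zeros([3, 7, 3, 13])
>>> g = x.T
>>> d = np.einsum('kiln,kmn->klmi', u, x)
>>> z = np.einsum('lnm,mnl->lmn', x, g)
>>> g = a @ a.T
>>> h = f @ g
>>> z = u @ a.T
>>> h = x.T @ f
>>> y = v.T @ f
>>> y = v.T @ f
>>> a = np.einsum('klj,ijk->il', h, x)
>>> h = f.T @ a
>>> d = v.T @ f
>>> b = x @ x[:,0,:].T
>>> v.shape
(3, 19, 13)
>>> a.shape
(3, 19)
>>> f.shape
(3, 19)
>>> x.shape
(3, 19, 13)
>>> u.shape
(3, 7, 3, 13)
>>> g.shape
(19, 19)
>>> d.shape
(13, 19, 19)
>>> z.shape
(3, 7, 3, 19)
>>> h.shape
(19, 19)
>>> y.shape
(13, 19, 19)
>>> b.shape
(3, 19, 3)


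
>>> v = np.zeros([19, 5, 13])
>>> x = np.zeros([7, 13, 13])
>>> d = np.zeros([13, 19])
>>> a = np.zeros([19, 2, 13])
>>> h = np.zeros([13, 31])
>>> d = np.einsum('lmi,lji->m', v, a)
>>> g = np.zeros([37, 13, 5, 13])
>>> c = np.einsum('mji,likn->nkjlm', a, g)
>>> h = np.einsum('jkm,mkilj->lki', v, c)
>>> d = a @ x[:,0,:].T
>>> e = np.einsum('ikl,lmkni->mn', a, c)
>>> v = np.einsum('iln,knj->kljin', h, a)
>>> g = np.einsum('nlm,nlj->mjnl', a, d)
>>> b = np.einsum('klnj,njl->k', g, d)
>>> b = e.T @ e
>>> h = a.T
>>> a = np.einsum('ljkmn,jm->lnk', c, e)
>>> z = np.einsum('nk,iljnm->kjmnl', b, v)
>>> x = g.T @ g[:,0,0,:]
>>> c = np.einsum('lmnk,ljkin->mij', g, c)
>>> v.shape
(19, 5, 13, 37, 2)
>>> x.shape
(2, 19, 7, 2)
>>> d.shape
(19, 2, 7)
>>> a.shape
(13, 19, 2)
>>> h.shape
(13, 2, 19)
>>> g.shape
(13, 7, 19, 2)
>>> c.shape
(7, 37, 5)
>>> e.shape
(5, 37)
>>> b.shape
(37, 37)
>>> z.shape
(37, 13, 2, 37, 5)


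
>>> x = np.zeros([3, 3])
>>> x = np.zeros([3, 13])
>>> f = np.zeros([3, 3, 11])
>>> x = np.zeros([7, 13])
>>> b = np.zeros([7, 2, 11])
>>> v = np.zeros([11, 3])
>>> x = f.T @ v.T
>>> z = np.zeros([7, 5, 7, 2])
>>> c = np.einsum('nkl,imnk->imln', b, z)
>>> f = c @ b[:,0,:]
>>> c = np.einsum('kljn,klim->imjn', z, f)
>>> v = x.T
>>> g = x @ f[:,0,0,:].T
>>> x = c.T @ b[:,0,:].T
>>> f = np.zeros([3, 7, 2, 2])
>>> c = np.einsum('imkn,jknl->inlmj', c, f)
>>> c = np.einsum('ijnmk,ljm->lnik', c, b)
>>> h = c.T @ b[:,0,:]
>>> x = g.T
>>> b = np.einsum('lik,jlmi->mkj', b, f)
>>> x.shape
(7, 3, 11)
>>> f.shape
(3, 7, 2, 2)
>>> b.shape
(2, 11, 3)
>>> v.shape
(11, 3, 11)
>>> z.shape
(7, 5, 7, 2)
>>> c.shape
(7, 2, 11, 3)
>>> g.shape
(11, 3, 7)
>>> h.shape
(3, 11, 2, 11)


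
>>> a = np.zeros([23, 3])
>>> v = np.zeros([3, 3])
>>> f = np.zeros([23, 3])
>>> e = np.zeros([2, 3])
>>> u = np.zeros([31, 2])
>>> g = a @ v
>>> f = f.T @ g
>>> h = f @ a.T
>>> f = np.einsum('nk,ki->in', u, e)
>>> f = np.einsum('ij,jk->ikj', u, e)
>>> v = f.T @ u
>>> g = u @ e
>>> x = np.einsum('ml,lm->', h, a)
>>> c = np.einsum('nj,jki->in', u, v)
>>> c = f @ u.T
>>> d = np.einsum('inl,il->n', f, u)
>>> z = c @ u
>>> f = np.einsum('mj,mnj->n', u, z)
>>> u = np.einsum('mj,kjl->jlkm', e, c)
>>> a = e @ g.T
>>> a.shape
(2, 31)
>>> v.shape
(2, 3, 2)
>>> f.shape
(3,)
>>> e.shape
(2, 3)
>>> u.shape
(3, 31, 31, 2)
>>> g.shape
(31, 3)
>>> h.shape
(3, 23)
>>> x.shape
()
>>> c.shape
(31, 3, 31)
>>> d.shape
(3,)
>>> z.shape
(31, 3, 2)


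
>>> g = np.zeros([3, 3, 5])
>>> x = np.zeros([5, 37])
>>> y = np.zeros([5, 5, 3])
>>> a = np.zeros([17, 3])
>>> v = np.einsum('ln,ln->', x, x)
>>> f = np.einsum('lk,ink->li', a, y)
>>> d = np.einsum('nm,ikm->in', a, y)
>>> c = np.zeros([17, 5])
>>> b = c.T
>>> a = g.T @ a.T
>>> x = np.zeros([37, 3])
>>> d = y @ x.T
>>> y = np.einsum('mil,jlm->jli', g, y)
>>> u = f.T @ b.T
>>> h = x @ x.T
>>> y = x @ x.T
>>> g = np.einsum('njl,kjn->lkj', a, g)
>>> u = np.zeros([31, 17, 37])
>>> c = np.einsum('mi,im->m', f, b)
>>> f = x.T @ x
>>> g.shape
(17, 3, 3)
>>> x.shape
(37, 3)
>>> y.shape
(37, 37)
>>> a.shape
(5, 3, 17)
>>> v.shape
()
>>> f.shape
(3, 3)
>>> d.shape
(5, 5, 37)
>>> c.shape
(17,)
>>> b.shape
(5, 17)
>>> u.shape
(31, 17, 37)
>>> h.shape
(37, 37)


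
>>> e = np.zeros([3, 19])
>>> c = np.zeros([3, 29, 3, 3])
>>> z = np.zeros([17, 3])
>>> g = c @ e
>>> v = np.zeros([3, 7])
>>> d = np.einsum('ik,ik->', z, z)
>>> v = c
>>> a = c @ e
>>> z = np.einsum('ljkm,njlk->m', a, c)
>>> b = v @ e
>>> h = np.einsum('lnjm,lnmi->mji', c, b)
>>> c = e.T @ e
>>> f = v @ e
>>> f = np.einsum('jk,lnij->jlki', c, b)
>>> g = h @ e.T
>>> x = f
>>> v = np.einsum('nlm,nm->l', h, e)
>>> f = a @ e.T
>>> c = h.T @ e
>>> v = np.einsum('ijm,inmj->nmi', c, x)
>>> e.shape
(3, 19)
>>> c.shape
(19, 3, 19)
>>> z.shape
(19,)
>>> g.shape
(3, 3, 3)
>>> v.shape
(3, 19, 19)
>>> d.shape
()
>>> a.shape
(3, 29, 3, 19)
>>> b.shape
(3, 29, 3, 19)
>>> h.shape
(3, 3, 19)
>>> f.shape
(3, 29, 3, 3)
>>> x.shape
(19, 3, 19, 3)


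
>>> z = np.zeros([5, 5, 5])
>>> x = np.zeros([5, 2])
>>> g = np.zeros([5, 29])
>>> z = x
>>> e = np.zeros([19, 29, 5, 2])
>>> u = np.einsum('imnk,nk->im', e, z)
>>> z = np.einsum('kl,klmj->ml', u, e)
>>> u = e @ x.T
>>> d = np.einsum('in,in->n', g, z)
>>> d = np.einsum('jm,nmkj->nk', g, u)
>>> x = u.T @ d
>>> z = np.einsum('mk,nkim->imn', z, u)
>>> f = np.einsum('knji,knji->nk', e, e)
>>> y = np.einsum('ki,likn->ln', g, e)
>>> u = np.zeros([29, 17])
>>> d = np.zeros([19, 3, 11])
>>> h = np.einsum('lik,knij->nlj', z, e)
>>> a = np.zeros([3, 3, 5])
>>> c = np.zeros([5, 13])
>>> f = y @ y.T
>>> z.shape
(5, 5, 19)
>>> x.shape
(5, 5, 29, 5)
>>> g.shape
(5, 29)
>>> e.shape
(19, 29, 5, 2)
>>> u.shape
(29, 17)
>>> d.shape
(19, 3, 11)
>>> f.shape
(19, 19)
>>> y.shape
(19, 2)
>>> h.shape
(29, 5, 2)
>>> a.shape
(3, 3, 5)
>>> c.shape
(5, 13)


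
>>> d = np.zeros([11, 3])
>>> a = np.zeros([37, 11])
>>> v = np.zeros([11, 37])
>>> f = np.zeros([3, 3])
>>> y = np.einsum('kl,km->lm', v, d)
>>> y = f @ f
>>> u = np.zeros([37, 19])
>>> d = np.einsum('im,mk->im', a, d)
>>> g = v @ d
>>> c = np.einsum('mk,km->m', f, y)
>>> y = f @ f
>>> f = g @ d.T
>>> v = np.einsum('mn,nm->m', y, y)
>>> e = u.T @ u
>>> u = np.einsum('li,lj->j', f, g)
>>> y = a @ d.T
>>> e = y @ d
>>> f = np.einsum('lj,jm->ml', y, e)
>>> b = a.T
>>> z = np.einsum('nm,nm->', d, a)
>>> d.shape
(37, 11)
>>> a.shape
(37, 11)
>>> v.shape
(3,)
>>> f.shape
(11, 37)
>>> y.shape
(37, 37)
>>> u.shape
(11,)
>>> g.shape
(11, 11)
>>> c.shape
(3,)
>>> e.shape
(37, 11)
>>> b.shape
(11, 37)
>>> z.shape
()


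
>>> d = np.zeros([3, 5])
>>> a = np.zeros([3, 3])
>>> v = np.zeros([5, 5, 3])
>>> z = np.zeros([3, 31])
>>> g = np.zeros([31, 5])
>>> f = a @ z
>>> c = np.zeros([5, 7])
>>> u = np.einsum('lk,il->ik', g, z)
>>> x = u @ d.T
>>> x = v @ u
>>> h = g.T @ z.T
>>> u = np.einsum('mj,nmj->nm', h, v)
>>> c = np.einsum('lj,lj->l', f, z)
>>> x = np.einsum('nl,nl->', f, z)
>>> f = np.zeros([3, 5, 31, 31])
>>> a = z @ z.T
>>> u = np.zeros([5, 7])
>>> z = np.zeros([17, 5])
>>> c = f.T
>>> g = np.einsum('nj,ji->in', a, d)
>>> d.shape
(3, 5)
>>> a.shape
(3, 3)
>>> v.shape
(5, 5, 3)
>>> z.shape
(17, 5)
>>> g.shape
(5, 3)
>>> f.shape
(3, 5, 31, 31)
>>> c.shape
(31, 31, 5, 3)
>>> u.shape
(5, 7)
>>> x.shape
()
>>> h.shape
(5, 3)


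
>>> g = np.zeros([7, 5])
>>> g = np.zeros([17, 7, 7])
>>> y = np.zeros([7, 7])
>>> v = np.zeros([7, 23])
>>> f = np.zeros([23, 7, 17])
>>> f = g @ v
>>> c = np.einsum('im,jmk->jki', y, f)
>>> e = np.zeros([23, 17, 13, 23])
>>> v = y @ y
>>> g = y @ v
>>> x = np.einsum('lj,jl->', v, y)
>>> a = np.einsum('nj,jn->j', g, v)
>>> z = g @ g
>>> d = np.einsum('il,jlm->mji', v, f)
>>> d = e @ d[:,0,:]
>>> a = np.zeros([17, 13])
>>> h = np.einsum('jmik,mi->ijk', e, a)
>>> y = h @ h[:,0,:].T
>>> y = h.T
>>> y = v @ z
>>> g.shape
(7, 7)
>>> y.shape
(7, 7)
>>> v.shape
(7, 7)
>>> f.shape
(17, 7, 23)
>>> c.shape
(17, 23, 7)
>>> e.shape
(23, 17, 13, 23)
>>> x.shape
()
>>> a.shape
(17, 13)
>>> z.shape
(7, 7)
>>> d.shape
(23, 17, 13, 7)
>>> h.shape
(13, 23, 23)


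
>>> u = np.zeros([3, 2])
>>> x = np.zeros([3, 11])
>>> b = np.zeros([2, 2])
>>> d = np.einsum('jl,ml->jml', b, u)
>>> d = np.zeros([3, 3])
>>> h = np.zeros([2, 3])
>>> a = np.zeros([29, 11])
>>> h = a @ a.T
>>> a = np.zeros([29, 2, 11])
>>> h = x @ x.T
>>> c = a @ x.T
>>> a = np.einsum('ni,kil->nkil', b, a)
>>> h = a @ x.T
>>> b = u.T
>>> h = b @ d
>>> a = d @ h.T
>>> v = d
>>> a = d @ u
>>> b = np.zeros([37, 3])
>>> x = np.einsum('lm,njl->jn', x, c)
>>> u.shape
(3, 2)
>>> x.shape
(2, 29)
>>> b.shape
(37, 3)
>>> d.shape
(3, 3)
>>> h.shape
(2, 3)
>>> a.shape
(3, 2)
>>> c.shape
(29, 2, 3)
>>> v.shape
(3, 3)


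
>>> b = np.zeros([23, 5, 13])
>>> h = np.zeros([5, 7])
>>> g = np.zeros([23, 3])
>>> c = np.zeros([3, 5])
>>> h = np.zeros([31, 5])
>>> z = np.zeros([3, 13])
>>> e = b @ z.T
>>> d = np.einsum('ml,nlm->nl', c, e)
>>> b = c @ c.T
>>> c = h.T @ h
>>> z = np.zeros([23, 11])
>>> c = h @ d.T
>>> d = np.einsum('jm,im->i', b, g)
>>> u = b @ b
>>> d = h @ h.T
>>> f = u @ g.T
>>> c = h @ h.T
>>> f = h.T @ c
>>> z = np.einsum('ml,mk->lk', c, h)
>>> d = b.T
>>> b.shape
(3, 3)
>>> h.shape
(31, 5)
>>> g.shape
(23, 3)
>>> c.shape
(31, 31)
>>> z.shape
(31, 5)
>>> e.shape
(23, 5, 3)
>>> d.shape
(3, 3)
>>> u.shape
(3, 3)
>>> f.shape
(5, 31)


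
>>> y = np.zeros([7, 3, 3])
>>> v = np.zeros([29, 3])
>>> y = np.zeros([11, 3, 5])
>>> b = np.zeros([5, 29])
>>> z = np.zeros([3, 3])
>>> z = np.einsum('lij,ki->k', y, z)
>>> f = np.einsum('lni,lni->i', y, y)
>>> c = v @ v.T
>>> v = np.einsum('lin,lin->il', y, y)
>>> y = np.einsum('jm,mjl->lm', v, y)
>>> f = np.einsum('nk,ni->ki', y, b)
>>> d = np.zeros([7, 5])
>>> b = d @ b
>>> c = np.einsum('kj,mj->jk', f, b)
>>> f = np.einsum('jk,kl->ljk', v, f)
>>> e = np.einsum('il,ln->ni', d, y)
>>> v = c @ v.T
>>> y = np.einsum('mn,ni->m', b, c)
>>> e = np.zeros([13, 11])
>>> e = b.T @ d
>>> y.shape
(7,)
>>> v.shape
(29, 3)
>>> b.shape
(7, 29)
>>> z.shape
(3,)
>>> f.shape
(29, 3, 11)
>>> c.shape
(29, 11)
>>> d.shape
(7, 5)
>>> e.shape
(29, 5)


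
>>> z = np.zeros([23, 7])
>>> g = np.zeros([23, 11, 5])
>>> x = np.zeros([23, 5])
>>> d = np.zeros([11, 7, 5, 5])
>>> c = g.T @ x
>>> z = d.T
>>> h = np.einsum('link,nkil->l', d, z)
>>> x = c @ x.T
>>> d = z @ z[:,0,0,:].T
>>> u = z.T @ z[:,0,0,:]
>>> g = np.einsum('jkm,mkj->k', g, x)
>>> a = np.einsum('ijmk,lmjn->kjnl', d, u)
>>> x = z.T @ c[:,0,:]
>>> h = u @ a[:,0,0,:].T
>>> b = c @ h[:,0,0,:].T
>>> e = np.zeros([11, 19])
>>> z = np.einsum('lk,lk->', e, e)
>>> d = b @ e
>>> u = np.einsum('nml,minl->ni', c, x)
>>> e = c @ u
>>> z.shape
()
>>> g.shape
(11,)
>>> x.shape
(11, 7, 5, 5)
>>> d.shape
(5, 11, 19)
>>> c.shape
(5, 11, 5)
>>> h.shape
(11, 7, 5, 5)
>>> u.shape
(5, 7)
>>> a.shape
(5, 5, 11, 11)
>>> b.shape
(5, 11, 11)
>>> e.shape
(5, 11, 7)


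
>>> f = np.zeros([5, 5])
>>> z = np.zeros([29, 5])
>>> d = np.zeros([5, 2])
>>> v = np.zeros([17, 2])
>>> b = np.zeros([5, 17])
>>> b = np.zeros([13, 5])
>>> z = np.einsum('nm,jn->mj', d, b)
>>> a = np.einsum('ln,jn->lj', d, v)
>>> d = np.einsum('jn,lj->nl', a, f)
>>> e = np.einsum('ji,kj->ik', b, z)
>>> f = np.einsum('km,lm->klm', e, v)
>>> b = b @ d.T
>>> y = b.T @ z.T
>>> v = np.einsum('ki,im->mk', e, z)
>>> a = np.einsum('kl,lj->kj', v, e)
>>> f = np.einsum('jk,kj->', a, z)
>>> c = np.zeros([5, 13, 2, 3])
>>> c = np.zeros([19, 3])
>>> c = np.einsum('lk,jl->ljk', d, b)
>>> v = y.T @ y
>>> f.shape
()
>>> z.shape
(2, 13)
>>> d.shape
(17, 5)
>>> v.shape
(2, 2)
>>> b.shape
(13, 17)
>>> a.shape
(13, 2)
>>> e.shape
(5, 2)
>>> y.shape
(17, 2)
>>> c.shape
(17, 13, 5)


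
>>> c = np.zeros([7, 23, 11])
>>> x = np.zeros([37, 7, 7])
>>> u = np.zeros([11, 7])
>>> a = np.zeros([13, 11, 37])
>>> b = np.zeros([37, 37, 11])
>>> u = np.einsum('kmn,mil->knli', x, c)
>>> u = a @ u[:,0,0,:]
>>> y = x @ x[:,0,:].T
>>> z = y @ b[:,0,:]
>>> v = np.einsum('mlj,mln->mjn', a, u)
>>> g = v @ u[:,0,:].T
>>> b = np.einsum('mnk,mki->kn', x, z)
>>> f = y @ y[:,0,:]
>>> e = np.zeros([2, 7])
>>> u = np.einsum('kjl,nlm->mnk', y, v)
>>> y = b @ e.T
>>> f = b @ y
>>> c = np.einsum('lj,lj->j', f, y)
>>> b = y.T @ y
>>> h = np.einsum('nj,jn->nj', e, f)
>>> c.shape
(2,)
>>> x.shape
(37, 7, 7)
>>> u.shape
(23, 13, 37)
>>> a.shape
(13, 11, 37)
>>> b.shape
(2, 2)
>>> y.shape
(7, 2)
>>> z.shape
(37, 7, 11)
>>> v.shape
(13, 37, 23)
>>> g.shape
(13, 37, 13)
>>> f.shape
(7, 2)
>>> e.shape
(2, 7)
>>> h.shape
(2, 7)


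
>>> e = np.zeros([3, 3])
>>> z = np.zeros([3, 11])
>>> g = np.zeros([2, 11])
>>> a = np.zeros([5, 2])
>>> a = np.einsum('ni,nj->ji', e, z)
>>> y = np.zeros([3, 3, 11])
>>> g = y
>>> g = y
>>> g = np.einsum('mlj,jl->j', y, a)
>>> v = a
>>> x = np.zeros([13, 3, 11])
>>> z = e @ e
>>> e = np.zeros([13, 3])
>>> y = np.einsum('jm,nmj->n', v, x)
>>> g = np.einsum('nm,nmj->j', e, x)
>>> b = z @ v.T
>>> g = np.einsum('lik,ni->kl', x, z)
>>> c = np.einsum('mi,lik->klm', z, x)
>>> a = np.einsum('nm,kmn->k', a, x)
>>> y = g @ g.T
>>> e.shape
(13, 3)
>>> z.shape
(3, 3)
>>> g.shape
(11, 13)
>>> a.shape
(13,)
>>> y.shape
(11, 11)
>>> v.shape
(11, 3)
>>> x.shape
(13, 3, 11)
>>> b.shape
(3, 11)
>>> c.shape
(11, 13, 3)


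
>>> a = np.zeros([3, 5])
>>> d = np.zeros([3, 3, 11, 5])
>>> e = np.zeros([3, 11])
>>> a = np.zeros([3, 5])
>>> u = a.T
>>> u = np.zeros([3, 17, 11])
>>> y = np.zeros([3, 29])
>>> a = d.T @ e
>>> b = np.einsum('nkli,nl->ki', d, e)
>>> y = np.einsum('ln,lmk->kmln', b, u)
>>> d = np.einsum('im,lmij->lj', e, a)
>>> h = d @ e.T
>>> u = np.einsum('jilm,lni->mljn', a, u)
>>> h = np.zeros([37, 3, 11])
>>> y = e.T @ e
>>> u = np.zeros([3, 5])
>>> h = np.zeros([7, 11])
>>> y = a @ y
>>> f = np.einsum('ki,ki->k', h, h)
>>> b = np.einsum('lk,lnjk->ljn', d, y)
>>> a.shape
(5, 11, 3, 11)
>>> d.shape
(5, 11)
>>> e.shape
(3, 11)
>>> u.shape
(3, 5)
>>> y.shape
(5, 11, 3, 11)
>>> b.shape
(5, 3, 11)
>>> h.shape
(7, 11)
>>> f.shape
(7,)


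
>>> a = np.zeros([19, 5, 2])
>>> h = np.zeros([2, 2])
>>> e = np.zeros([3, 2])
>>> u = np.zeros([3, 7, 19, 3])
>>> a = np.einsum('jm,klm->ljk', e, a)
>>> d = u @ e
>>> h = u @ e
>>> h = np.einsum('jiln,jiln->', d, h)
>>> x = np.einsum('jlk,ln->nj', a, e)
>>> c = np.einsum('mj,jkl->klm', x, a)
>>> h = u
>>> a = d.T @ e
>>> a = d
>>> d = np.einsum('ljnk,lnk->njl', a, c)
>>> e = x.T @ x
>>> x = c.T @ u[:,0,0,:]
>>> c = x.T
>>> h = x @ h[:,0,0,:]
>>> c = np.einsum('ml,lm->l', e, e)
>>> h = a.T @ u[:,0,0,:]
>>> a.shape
(3, 7, 19, 2)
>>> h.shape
(2, 19, 7, 3)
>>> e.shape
(5, 5)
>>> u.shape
(3, 7, 19, 3)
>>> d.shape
(19, 7, 3)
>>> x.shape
(2, 19, 3)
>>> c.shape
(5,)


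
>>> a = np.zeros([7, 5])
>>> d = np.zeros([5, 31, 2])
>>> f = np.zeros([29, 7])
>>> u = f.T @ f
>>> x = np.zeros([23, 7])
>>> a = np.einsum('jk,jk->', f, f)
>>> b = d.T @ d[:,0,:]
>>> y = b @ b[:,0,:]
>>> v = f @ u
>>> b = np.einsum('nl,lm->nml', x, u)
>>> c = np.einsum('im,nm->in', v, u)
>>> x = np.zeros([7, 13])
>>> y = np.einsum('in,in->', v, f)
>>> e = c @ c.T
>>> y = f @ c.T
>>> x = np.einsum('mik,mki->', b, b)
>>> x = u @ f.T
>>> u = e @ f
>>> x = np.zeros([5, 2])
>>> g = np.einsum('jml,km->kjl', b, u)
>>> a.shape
()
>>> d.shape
(5, 31, 2)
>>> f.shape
(29, 7)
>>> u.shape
(29, 7)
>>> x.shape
(5, 2)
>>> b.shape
(23, 7, 7)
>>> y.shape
(29, 29)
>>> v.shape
(29, 7)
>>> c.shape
(29, 7)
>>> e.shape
(29, 29)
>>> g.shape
(29, 23, 7)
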